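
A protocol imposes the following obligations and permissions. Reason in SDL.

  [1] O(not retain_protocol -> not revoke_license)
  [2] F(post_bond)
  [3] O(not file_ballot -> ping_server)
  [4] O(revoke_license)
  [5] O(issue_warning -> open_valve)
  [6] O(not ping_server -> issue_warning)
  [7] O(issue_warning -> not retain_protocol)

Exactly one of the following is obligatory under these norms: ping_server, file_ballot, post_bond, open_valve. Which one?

Premise 4 gives O(revoke_license).
Premise 1, O(not retain_protocol -> not revoke_license), contraposes to O(revoke_license -> retain_protocol); with O(revoke_license) we get O(retain_protocol).
Premise 7, O(issue_warning -> not retain_protocol), contraposes to O(retain_protocol -> not issue_warning); with O(retain_protocol) we get O(not issue_warning).
The contrapositive of premise 6 (O(not ping_server -> issue_warning)) is O(not issue_warning -> ping_server), and O(not issue_warning) is already established, so O(ping_server).
So O(ping_server) holds — ping_server is obligatory. None of the other listed options is made obligatory by any chain of premises.

ping_server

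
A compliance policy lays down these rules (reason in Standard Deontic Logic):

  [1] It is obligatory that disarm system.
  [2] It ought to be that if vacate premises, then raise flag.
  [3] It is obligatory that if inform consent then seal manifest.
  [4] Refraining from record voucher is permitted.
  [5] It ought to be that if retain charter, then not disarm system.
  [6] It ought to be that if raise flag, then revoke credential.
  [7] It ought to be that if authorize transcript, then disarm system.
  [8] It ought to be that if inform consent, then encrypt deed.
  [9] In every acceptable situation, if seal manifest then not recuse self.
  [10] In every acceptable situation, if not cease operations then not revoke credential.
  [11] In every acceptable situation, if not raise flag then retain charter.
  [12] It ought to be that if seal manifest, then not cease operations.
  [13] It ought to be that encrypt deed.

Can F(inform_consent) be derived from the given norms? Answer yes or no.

Yes

From premise 1 we have O(disarm_system).
Premise 5, O(retain_charter → ¬disarm_system), contraposes to O(disarm_system → ¬retain_charter); with O(disarm_system) we get O(¬retain_charter).
The contrapositive of premise 11 (O(¬raise_flag → retain_charter)) is O(¬retain_charter → raise_flag), and O(¬retain_charter) is already established, so O(raise_flag).
From O(raise_flag) and premise 6, O(raise_flag → revoke_credential), we obtain O(revoke_credential).
The contrapositive of premise 10 (O(¬cease_operations → ¬revoke_credential)) is O(revoke_credential → cease_operations), and O(revoke_credential) is already established, so O(cease_operations).
Premise 12, O(seal_manifest → ¬cease_operations), contraposes to O(cease_operations → ¬seal_manifest); with O(cease_operations) we get O(¬seal_manifest).
The contrapositive of premise 3 (O(inform_consent → seal_manifest)) is O(¬seal_manifest → ¬inform_consent), and O(¬seal_manifest) is already established, so O(¬inform_consent).
Premises 2, 4, 7, 8, 9, 13 do not contribute to this derivation.
So O(¬inform_consent) holds, i.e. F(inform_consent). The claim follows.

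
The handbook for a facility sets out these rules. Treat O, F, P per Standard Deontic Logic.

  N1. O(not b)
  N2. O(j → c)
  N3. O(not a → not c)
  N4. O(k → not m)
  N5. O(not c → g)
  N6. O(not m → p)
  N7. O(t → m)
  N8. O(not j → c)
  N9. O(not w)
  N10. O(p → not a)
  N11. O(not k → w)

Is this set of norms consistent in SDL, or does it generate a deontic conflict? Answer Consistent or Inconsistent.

Premises 8 and 2 are O(not j → c) and O(j → c); every ideal world satisfies not j or j, so in either case c holds — hence O(c).
Premise 3 is O(not a → not c); contrapositively O(c → a). Since O(c) holds, K gives O(a).
Premise 10 is O(p → not a); contrapositively O(a → not p). Since O(a) holds, K gives O(not p).
The contrapositive of premise 6 (O(not m → p)) is O(not p → m), and O(not p) is already established, so O(m).
The contrapositive of premise 4 (O(k → not m)) is O(m → not k), and O(m) is already established, so O(not k).
From O(not k) and premise 11, O(not k → w), we obtain O(w).
But premise 9 directly asserts O(not w).
We now have both O(w) and O(not w) — w is simultaneously obligatory and forbidden, violating the D-axiom.

Inconsistent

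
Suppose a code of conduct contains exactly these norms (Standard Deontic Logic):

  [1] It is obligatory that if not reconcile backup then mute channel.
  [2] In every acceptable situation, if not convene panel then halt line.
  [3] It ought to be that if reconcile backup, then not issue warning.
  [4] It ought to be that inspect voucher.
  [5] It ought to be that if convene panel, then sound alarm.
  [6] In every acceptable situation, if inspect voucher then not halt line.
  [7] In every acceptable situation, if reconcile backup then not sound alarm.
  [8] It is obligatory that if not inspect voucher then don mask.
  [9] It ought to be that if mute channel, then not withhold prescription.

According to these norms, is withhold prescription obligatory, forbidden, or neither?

Premise 4 gives O(inspect_voucher).
From O(inspect_voucher) and premise 6, O(inspect_voucher → ¬halt_line), we obtain O(¬halt_line).
The contrapositive of premise 2 (O(¬convene_panel → halt_line)) is O(¬halt_line → convene_panel), and O(¬halt_line) is already established, so O(convene_panel).
From O(convene_panel) and premise 5, O(convene_panel → sound_alarm), we obtain O(sound_alarm).
The contrapositive of premise 7 (O(reconcile_backup → ¬sound_alarm)) is O(sound_alarm → ¬reconcile_backup), and O(sound_alarm) is already established, so O(¬reconcile_backup).
Premise 1 is O(¬reconcile_backup → mute_channel); since O(¬reconcile_backup), deontic closure gives O(mute_channel).
From O(mute_channel) and premise 9, O(mute_channel → ¬withhold_prescription), we obtain O(¬withhold_prescription).
Premises 3, 8 do not contribute to this derivation.
Thus O(¬withhold_prescription), which is F(withhold_prescription): withhold_prescription is forbidden.

Forbidden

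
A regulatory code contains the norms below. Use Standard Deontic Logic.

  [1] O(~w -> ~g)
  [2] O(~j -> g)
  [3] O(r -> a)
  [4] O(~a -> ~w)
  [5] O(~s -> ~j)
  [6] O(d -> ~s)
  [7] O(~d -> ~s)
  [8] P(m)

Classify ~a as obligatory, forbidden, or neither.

Forbidden

By case analysis on ~d: premise 7 gives O(~d -> ~s) and premise 6 gives O(d -> ~s), so O(~s) either way.
Applying K to premise 5 (O(~s -> ~j)) and O(~s) yields O(~j).
Applying K to premise 2 (O(~j -> g)) and O(~j) yields O(g).
Premise 1 is O(~w -> ~g); contrapositively O(g -> w). Since O(g) holds, K gives O(w).
Premise 4 is O(~a -> ~w); contrapositively O(w -> a). Since O(w) holds, K gives O(a).
Premises 3, 8 do not contribute to this derivation.
Thus O(a), which is F(~a): ~a is forbidden.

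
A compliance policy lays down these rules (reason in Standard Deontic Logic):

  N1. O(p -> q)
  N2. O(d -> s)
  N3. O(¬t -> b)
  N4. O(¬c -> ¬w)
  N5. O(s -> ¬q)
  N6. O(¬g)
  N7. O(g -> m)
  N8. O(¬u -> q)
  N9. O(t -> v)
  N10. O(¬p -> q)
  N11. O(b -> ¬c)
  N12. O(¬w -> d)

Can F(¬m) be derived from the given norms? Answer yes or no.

No

Premise 7 is O(g -> m), but O(g) is not derivable from the premises, so it does not yield O(m).
No other premise forces O(m). An ideal world satisfying every premise can still have ¬m true, so F(¬m) is not derivable.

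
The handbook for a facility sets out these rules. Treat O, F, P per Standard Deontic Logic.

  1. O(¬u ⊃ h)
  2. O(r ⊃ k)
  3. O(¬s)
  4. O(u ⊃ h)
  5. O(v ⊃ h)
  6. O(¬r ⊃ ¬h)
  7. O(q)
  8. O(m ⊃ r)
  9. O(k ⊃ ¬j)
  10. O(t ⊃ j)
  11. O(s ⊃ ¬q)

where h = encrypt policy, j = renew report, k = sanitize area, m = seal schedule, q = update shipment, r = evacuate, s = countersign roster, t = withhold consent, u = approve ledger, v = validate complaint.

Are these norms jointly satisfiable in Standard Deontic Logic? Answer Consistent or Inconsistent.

Consistent

Premise 11 is O(s ⊃ ¬q), but O(s) is not derivable from the premises, so it does not yield O(¬q).
So O(¬q) is not derivable, and the apparent clash with O(q) does not arise.
A world satisfying every obligation exists (e.g. h=true, j=false, k=true, m=false, q=true, r=true, s=false, t=false, u=false, v=false); no atom is both obligatory and forbidden, so the set is consistent.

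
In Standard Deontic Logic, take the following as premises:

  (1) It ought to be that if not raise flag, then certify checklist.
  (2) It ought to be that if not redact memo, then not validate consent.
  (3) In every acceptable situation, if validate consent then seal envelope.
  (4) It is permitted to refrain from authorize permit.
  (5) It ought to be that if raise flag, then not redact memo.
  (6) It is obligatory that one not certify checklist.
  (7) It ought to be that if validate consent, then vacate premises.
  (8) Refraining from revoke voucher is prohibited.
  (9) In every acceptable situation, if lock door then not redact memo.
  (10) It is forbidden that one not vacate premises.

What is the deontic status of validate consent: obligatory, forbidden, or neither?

Premise 6 gives O(¬certify_checklist).
The contrapositive of premise 1 (O(¬raise_flag → certify_checklist)) is O(¬certify_checklist → raise_flag), and O(¬certify_checklist) is already established, so O(raise_flag).
Premise 5 is O(raise_flag → ¬redact_memo); since O(raise_flag), deontic closure gives O(¬redact_memo).
From O(¬redact_memo) and premise 2, O(¬redact_memo → ¬validate_consent), we obtain O(¬validate_consent).
Premises 3, 4, 7, 8, 9, 10 do not contribute to this derivation.
Thus O(¬validate_consent), which is F(validate_consent): validate_consent is forbidden.

Forbidden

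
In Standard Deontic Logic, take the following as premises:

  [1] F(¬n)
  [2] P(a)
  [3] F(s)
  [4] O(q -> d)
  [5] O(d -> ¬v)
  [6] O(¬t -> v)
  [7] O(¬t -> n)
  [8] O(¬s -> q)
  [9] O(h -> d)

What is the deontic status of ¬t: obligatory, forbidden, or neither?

Forbidden

F(s) at premise 3 means O(¬s).
Applying K to premise 8 (O(¬s -> q)) and O(¬s) yields O(q).
With premise 4, O(q -> d), the K-axiom yields O(d).
From O(d) and premise 5, O(d -> ¬v), we obtain O(¬v).
Premise 6 is O(¬t -> v); contrapositively O(¬v -> t). Since O(¬v) holds, K gives O(t).
Premises 1, 2, 7, 9 do not contribute to this derivation.
Thus O(t), which is F(¬t): ¬t is forbidden.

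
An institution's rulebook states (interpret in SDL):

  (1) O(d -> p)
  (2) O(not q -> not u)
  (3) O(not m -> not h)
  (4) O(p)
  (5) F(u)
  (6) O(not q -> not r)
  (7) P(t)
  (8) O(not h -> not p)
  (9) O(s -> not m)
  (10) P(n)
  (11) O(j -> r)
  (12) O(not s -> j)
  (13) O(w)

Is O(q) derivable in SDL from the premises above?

Yes

Premise 4 states O(p) outright.
Premise 8, O(not h -> not p), contraposes to O(p -> h); with O(p) we get O(h).
Premise 3 is O(not m -> not h); contrapositively O(h -> m). Since O(h) holds, K gives O(m).
Premise 9, O(s -> not m), contraposes to O(m -> not s); with O(m) we get O(not s).
Premise 12 is O(not s -> j); since O(not s), deontic closure gives O(j).
Premise 11 is O(j -> r); since O(j), deontic closure gives O(r).
Premise 6 is O(not q -> not r); contrapositively O(r -> q). Since O(r) holds, K gives O(q).
Premises 1, 2, 5, 7, 10, 13 do not contribute to this derivation.
So O(q) follows.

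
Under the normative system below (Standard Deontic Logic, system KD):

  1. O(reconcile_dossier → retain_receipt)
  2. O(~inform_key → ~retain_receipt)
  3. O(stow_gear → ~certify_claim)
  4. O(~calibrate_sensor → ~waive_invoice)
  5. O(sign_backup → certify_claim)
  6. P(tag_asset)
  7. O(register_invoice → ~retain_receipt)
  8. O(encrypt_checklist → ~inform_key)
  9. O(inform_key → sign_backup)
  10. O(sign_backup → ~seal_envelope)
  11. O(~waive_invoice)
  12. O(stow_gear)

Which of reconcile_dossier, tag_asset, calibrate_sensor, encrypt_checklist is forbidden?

Premise 12 states O(stow_gear) outright.
Premise 3 is O(stow_gear → ~certify_claim); since O(stow_gear), deontic closure gives O(~certify_claim).
The contrapositive of premise 5 (O(sign_backup → certify_claim)) is O(~certify_claim → ~sign_backup), and O(~certify_claim) is already established, so O(~sign_backup).
The contrapositive of premise 9 (O(inform_key → sign_backup)) is O(~sign_backup → ~inform_key), and O(~sign_backup) is already established, so O(~inform_key).
Applying K to premise 2 (O(~inform_key → ~retain_receipt)) and O(~inform_key) yields O(~retain_receipt).
Premise 1, O(reconcile_dossier → retain_receipt), contraposes to O(~retain_receipt → ~reconcile_dossier); with O(~retain_receipt) we get O(~reconcile_dossier).
So O(~reconcile_dossier) holds, i.e. reconcile_dossier is forbidden. None of the other listed options is forbidden under the premises.

reconcile_dossier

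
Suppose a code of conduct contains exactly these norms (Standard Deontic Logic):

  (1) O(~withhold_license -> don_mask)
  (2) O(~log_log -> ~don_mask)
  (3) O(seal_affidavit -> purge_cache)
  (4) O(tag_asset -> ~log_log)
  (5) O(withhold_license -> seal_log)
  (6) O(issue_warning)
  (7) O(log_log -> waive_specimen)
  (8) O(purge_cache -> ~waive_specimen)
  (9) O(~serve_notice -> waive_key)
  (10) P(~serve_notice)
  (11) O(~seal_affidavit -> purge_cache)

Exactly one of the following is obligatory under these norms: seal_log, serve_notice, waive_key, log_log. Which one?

seal_log

Premises 11 and 3 cover both cases: O(~seal_affidavit -> purge_cache) and O(seal_affidavit -> purge_cache). Since ~seal_affidavit ∨ seal_affidavit is a tautology, O(purge_cache) follows.
Premise 8 is O(purge_cache -> ~waive_specimen); since O(purge_cache), deontic closure gives O(~waive_specimen).
The contrapositive of premise 7 (O(log_log -> waive_specimen)) is O(~waive_specimen -> ~log_log), and O(~waive_specimen) is already established, so O(~log_log).
From O(~log_log) and premise 2, O(~log_log -> ~don_mask), we obtain O(~don_mask).
Premise 1, O(~withhold_license -> don_mask), contraposes to O(~don_mask -> withhold_license); with O(~don_mask) we get O(withhold_license).
Applying K to premise 5 (O(withhold_license -> seal_log)) and O(withhold_license) yields O(seal_log).
So O(seal_log) holds — seal_log is obligatory. None of the other listed options is made obligatory by any chain of premises.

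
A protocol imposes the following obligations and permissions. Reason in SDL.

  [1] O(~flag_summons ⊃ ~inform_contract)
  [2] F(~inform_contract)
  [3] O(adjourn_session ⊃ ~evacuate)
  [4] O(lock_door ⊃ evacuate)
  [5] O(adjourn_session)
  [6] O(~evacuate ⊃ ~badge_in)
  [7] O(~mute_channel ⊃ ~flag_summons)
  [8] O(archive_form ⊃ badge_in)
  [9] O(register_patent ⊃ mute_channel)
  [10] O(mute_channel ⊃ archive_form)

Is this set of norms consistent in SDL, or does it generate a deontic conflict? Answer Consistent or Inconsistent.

Premise 2 is F(~inform_contract), i.e. O(inform_contract).
The contrapositive of premise 1 (O(~flag_summons ⊃ ~inform_contract)) is O(inform_contract ⊃ flag_summons), and O(inform_contract) is already established, so O(flag_summons).
Premise 7 is O(~mute_channel ⊃ ~flag_summons); contrapositively O(flag_summons ⊃ mute_channel). Since O(flag_summons) holds, K gives O(mute_channel).
From O(mute_channel) and premise 10, O(mute_channel ⊃ archive_form), we obtain O(archive_form).
Applying K to premise 8 (O(archive_form ⊃ badge_in)) and O(archive_form) yields O(badge_in).
The contrapositive of premise 6 (O(~evacuate ⊃ ~badge_in)) is O(badge_in ⊃ evacuate), and O(badge_in) is already established, so O(evacuate).
Premise 3, O(adjourn_session ⊃ ~evacuate), contraposes to O(evacuate ⊃ ~adjourn_session); with O(evacuate) we get O(~adjourn_session).
Yet premise 5 states O(adjourn_session).
We now have both O(~adjourn_session) and O(adjourn_session) — adjourn_session is simultaneously obligatory and forbidden, violating the D-axiom.

Inconsistent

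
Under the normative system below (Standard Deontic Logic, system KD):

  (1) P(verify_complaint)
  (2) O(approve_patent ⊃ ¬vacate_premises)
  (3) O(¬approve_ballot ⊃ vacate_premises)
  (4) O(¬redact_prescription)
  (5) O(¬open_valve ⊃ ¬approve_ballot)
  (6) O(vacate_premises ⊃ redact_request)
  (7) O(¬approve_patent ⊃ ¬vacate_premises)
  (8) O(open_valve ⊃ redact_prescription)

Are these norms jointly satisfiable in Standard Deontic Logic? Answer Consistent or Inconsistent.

Premises 2 and 7 cover both cases: O(approve_patent ⊃ ¬vacate_premises) and O(¬approve_patent ⊃ ¬vacate_premises). Since approve_patent ∨ ¬approve_patent is a tautology, O(¬vacate_premises) follows.
Premise 3, O(¬approve_ballot ⊃ vacate_premises), contraposes to O(¬vacate_premises ⊃ approve_ballot); with O(¬vacate_premises) we get O(approve_ballot).
The contrapositive of premise 5 (O(¬open_valve ⊃ ¬approve_ballot)) is O(approve_ballot ⊃ open_valve), and O(approve_ballot) is already established, so O(open_valve).
Premise 8 is O(open_valve ⊃ redact_prescription); since O(open_valve), deontic closure gives O(redact_prescription).
But premise 4 directly asserts O(¬redact_prescription).
We now have both O(redact_prescription) and O(¬redact_prescription) — redact_prescription is simultaneously obligatory and forbidden, violating the D-axiom.

Inconsistent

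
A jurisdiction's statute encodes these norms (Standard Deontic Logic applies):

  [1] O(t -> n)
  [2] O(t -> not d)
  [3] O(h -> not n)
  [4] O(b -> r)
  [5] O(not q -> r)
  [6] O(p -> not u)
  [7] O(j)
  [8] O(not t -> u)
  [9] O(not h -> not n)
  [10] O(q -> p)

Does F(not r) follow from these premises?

Premises 9 and 3 are O(not h -> not n) and O(h -> not n); every ideal world satisfies not h or h, so in either case not n holds — hence O(not n).
The contrapositive of premise 1 (O(t -> n)) is O(not n -> not t), and O(not n) is already established, so O(not t).
Applying K to premise 8 (O(not t -> u)) and O(not t) yields O(u).
The contrapositive of premise 6 (O(p -> not u)) is O(u -> not p), and O(u) is already established, so O(not p).
Premise 10, O(q -> p), contraposes to O(not p -> not q); with O(not p) we get O(not q).
With premise 5, O(not q -> r), the K-axiom yields O(r).
Premises 2, 4, 7 do not contribute to this derivation.
So O(r) holds, i.e. F(not r). The claim follows.

Yes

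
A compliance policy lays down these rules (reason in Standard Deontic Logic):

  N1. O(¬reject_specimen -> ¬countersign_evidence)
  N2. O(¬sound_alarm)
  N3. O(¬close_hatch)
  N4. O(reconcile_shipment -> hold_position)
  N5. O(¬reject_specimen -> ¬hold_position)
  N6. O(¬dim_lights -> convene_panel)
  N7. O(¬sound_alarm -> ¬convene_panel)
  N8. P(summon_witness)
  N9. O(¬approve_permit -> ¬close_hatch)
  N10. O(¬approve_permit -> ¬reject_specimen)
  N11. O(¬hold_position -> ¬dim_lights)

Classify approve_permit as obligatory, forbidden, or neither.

Obligatory

Premise 2 states O(¬sound_alarm) outright.
From O(¬sound_alarm) and premise 7, O(¬sound_alarm -> ¬convene_panel), we obtain O(¬convene_panel).
The contrapositive of premise 6 (O(¬dim_lights -> convene_panel)) is O(¬convene_panel -> dim_lights), and O(¬convene_panel) is already established, so O(dim_lights).
Premise 11, O(¬hold_position -> ¬dim_lights), contraposes to O(dim_lights -> hold_position); with O(dim_lights) we get O(hold_position).
Premise 5, O(¬reject_specimen -> ¬hold_position), contraposes to O(hold_position -> reject_specimen); with O(hold_position) we get O(reject_specimen).
Premise 10 is O(¬approve_permit -> ¬reject_specimen); contrapositively O(reject_specimen -> approve_permit). Since O(reject_specimen) holds, K gives O(approve_permit).
Premises 1, 3, 4, 8, 9 do not contribute to this derivation.
Hence approve_permit is obligatory.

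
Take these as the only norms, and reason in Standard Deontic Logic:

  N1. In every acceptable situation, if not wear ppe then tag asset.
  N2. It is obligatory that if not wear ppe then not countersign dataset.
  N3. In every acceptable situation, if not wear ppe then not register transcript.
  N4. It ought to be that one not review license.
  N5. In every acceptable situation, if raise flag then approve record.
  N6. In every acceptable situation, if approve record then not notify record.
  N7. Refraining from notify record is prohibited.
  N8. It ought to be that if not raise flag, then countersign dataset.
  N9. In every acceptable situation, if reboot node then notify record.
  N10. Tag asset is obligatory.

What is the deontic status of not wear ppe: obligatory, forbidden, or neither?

Premise 7, F(¬notify_record), is equivalent to O(notify_record).
Premise 6 is O(approve_record → ¬notify_record); contrapositively O(notify_record → ¬approve_record). Since O(notify_record) holds, K gives O(¬approve_record).
Premise 5 is O(raise_flag → approve_record); contrapositively O(¬approve_record → ¬raise_flag). Since O(¬approve_record) holds, K gives O(¬raise_flag).
With premise 8, O(¬raise_flag → countersign_dataset), the K-axiom yields O(countersign_dataset).
Premise 2 is O(¬wear_ppe → ¬countersign_dataset); contrapositively O(countersign_dataset → wear_ppe). Since O(countersign_dataset) holds, K gives O(wear_ppe).
Premises 1, 3, 4, 9, 10 do not contribute to this derivation.
Thus O(wear_ppe), which is F(¬wear_ppe): ¬wear_ppe is forbidden.

Forbidden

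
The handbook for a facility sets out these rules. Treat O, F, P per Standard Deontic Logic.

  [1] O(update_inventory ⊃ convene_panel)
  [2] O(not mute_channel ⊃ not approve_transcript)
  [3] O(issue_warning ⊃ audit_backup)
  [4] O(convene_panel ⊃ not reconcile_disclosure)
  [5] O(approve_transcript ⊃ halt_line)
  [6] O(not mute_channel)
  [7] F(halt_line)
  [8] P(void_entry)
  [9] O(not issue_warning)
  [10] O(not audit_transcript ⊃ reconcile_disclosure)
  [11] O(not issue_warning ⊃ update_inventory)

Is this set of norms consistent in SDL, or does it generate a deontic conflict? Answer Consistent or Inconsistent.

Consistent

Premise 5 is O(approve_transcript ⊃ halt_line), but O(approve_transcript) is not derivable from the premises, so it does not yield O(halt_line).
So O(halt_line) is not derivable, and the apparent clash with O(not halt_line) does not arise.
A world satisfying every obligation exists (e.g. approve_transcript=false, audit_backup=false, audit_transcript=true, convene_panel=true, halt_line=false, issue_warning=false, mute_channel=false, reconcile_disclosure=false, update_inventory=true, void_entry=false); no atom is both obligatory and forbidden, so the set is consistent.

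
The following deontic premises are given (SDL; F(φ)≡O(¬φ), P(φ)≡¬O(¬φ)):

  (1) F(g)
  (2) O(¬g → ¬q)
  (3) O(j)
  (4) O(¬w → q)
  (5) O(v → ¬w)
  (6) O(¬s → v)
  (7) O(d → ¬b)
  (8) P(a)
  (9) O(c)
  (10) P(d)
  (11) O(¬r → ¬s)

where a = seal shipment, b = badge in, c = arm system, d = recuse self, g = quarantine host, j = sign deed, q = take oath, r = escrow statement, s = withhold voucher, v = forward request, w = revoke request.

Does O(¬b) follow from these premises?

Premise 7 is O(d → ¬b), but O(d) is not derivable from the premises (the permission P(d) asserts only ¬O(¬d), not O(d)), so it does not yield O(¬b).
No other premise forces O(¬b). An ideal world satisfying every premise can still have ¬b false, so O(¬b) is not derivable.

No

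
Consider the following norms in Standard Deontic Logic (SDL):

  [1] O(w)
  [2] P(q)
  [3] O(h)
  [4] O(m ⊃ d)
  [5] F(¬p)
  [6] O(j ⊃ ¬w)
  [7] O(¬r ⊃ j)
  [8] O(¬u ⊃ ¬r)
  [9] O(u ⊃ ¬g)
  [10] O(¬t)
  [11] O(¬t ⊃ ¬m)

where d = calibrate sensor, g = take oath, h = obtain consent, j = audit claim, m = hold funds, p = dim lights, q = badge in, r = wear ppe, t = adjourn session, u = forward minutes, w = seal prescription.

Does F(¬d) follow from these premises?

No

Premise 4 is O(m ⊃ d), but O(m) is not derivable from the premises, so it does not yield O(d).
No other premise forces O(d). An ideal world satisfying every premise can still have ¬d true, so F(¬d) is not derivable.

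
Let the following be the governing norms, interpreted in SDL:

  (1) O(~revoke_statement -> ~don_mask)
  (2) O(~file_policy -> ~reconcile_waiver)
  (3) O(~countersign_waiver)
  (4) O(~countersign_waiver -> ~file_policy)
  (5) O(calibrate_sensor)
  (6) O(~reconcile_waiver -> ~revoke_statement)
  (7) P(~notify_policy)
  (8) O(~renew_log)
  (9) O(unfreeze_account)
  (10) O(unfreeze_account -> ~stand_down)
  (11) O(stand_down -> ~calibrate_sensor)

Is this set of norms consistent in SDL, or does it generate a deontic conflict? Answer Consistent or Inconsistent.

Premise 11 is O(stand_down -> ~calibrate_sensor), but O(stand_down) is not derivable from the premises, so it does not yield O(~calibrate_sensor).
So O(~calibrate_sensor) is not derivable, and the apparent clash with O(calibrate_sensor) does not arise.
A world satisfying every obligation exists (e.g. calibrate_sensor=true, countersign_waiver=false, don_mask=false, file_policy=false, notify_policy=false, reconcile_waiver=false, renew_log=false, revoke_statement=false, stand_down=false, unfreeze_account=true); no atom is both obligatory and forbidden, so the set is consistent.

Consistent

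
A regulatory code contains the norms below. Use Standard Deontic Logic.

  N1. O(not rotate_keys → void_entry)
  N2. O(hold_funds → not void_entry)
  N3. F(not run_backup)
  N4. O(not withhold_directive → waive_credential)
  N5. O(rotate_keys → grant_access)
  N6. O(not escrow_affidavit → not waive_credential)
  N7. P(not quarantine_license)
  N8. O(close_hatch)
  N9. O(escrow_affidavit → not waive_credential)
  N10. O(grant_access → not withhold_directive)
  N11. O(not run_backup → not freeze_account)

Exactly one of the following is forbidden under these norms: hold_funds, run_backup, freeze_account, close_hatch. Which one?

hold_funds

By case analysis on escrow_affidavit: premise 9 gives O(escrow_affidavit → not waive_credential) and premise 6 gives O(not escrow_affidavit → not waive_credential), so O(not waive_credential) either way.
The contrapositive of premise 4 (O(not withhold_directive → waive_credential)) is O(not waive_credential → withhold_directive), and O(not waive_credential) is already established, so O(withhold_directive).
Premise 10 is O(grant_access → not withhold_directive); contrapositively O(withhold_directive → not grant_access). Since O(withhold_directive) holds, K gives O(not grant_access).
Premise 5, O(rotate_keys → grant_access), contraposes to O(not grant_access → not rotate_keys); with O(not grant_access) we get O(not rotate_keys).
From O(not rotate_keys) and premise 1, O(not rotate_keys → void_entry), we obtain O(void_entry).
Premise 2 is O(hold_funds → not void_entry); contrapositively O(void_entry → not hold_funds). Since O(void_entry) holds, K gives O(not hold_funds).
So O(not hold_funds) holds, i.e. hold_funds is forbidden. None of the other listed options is forbidden under the premises.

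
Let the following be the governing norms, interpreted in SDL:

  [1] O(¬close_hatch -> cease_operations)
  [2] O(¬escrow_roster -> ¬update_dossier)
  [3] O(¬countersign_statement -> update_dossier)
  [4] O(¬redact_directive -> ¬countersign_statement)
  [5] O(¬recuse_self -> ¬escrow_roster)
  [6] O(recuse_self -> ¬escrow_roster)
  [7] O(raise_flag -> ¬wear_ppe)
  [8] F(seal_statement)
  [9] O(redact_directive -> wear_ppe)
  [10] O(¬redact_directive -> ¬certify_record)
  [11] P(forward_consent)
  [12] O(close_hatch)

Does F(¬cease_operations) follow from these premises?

No

Premise 1 is O(¬close_hatch -> cease_operations), but O(¬close_hatch) is not derivable from the premises, so it does not yield O(cease_operations).
No other premise forces O(cease_operations). An ideal world satisfying every premise can still have ¬cease_operations true, so F(¬cease_operations) is not derivable.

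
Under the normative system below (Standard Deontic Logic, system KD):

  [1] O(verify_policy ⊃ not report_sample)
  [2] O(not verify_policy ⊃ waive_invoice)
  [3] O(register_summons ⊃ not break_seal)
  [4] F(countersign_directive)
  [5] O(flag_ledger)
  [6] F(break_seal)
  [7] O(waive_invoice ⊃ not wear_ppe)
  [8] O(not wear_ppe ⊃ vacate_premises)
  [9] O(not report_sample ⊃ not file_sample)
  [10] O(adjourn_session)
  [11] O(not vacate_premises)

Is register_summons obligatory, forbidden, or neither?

Premise 3 is O(register_summons ⊃ not break_seal); even if O(not break_seal) held, inferring O(register_summons) would be affirming the consequent — invalid.
No premise or chain of K-axiom applications forces O(register_summons), and none forces O(not register_summons). So register_summons is neither obligatory nor forbidden under these norms.

Neither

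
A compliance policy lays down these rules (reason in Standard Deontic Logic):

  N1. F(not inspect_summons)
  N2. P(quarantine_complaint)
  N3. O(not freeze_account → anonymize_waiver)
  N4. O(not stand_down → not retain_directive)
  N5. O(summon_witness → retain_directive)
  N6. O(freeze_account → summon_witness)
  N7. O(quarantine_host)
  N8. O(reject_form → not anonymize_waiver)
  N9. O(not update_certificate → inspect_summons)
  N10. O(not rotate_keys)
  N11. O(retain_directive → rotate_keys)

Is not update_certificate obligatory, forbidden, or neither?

Premise 9 is O(not update_certificate → inspect_summons); even if O(inspect_summons) held, inferring O(not update_certificate) would be affirming the consequent — invalid.
No premise or chain of K-axiom applications forces O(not update_certificate), and none forces O(update_certificate). So not update_certificate is neither obligatory nor forbidden under these norms.

Neither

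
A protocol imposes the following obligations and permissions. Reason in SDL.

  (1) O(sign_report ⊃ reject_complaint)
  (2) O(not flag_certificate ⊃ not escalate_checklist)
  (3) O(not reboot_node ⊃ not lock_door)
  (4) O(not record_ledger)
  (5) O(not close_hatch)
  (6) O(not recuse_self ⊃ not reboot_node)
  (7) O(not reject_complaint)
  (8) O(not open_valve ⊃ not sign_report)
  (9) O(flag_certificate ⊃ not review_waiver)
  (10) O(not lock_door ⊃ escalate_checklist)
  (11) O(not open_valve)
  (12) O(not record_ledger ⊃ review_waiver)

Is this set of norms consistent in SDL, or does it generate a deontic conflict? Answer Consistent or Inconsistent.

Premise 1 is O(sign_report ⊃ reject_complaint), but O(sign_report) is not derivable from the premises, so it does not yield O(reject_complaint).
So O(reject_complaint) is not derivable, and the apparent clash with O(not reject_complaint) does not arise.
A world satisfying every obligation exists (e.g. close_hatch=false, escalate_checklist=false, flag_certificate=false, lock_door=true, open_valve=false, reboot_node=true, record_ledger=false, recuse_self=true, reject_complaint=false, review_waiver=true, sign_report=false); no atom is both obligatory and forbidden, so the set is consistent.

Consistent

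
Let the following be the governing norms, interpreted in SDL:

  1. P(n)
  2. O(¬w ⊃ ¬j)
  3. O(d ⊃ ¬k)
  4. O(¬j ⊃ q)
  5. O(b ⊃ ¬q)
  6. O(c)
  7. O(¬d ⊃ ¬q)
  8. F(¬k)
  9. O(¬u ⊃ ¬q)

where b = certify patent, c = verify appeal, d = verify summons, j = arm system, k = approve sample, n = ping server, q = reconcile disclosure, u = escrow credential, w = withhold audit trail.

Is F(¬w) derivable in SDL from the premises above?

Premise 8, F(¬k), is equivalent to O(k).
Premise 3 is O(d ⊃ ¬k); contrapositively O(k ⊃ ¬d). Since O(k) holds, K gives O(¬d).
Premise 7 is O(¬d ⊃ ¬q); since O(¬d), deontic closure gives O(¬q).
Premise 4, O(¬j ⊃ q), contraposes to O(¬q ⊃ j); with O(¬q) we get O(j).
Premise 2, O(¬w ⊃ ¬j), contraposes to O(j ⊃ w); with O(j) we get O(w).
Premises 1, 5, 6, 9 do not contribute to this derivation.
So O(w) holds, i.e. F(¬w). The claim follows.

Yes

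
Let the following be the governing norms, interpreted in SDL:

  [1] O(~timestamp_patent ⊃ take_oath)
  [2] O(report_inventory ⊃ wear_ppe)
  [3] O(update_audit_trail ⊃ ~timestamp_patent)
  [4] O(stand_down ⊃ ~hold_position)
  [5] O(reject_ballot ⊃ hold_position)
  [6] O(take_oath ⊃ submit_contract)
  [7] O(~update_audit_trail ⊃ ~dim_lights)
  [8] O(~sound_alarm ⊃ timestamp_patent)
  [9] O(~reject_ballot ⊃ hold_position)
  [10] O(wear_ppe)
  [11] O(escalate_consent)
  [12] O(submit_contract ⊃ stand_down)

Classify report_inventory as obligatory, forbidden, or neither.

Premise 2 is O(report_inventory ⊃ wear_ppe); even if O(wear_ppe) held, inferring O(report_inventory) would be affirming the consequent — invalid.
No premise or chain of K-axiom applications forces O(report_inventory), and none forces O(~report_inventory). So report_inventory is neither obligatory nor forbidden under these norms.

Neither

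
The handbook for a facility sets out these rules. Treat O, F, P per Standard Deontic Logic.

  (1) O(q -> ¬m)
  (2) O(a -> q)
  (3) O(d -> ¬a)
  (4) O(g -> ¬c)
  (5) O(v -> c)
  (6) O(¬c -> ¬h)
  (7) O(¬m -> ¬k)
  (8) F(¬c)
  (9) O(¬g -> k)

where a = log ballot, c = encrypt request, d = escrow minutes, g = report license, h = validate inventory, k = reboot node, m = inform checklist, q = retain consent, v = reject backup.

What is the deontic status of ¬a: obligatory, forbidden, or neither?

Obligatory

Premise 8 is F(¬c), i.e. O(c).
Premise 4 is O(g -> ¬c); contrapositively O(c -> ¬g). Since O(c) holds, K gives O(¬g).
From O(¬g) and premise 9, O(¬g -> k), we obtain O(k).
Premise 7 is O(¬m -> ¬k); contrapositively O(k -> m). Since O(k) holds, K gives O(m).
The contrapositive of premise 1 (O(q -> ¬m)) is O(m -> ¬q), and O(m) is already established, so O(¬q).
Premise 2, O(a -> q), contraposes to O(¬q -> ¬a); with O(¬q) we get O(¬a).
Premises 3, 5, 6 do not contribute to this derivation.
Hence ¬a is obligatory.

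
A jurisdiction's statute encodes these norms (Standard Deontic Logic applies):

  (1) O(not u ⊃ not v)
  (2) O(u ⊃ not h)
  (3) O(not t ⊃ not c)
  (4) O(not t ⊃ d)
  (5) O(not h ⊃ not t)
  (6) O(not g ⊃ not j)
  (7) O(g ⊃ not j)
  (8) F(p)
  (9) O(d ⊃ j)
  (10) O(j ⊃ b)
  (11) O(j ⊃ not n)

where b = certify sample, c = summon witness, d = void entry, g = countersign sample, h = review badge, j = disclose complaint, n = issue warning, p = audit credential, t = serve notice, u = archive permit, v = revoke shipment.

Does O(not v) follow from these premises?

Premises 7 and 6 cover both cases: O(g ⊃ not j) and O(not g ⊃ not j). Since g ∨ not g is a tautology, O(not j) follows.
Premise 9, O(d ⊃ j), contraposes to O(not j ⊃ not d); with O(not j) we get O(not d).
The contrapositive of premise 4 (O(not t ⊃ d)) is O(not d ⊃ t), and O(not d) is already established, so O(t).
Premise 5 is O(not h ⊃ not t); contrapositively O(t ⊃ h). Since O(t) holds, K gives O(h).
Premise 2 is O(u ⊃ not h); contrapositively O(h ⊃ not u). Since O(h) holds, K gives O(not u).
Applying K to premise 1 (O(not u ⊃ not v)) and O(not u) yields O(not v).
Premises 3, 8, 10, 11 do not contribute to this derivation.
So O(not v) follows.

Yes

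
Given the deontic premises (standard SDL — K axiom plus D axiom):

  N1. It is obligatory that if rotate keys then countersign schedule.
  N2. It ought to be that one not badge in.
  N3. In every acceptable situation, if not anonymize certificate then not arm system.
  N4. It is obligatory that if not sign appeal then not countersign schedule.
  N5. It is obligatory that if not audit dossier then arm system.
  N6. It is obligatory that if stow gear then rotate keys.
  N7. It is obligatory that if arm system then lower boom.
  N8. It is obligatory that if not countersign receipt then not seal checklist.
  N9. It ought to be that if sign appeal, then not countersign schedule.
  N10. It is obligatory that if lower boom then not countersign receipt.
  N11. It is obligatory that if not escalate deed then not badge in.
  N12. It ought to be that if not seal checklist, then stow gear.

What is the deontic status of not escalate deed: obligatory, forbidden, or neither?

Neither

Premise 11 is O(¬escalate_deed → ¬badge_in); even if O(¬badge_in) held, inferring O(¬escalate_deed) would be affirming the consequent — invalid.
No premise or chain of K-axiom applications forces O(¬escalate_deed), and none forces O(escalate_deed). So ¬escalate_deed is neither obligatory nor forbidden under these norms.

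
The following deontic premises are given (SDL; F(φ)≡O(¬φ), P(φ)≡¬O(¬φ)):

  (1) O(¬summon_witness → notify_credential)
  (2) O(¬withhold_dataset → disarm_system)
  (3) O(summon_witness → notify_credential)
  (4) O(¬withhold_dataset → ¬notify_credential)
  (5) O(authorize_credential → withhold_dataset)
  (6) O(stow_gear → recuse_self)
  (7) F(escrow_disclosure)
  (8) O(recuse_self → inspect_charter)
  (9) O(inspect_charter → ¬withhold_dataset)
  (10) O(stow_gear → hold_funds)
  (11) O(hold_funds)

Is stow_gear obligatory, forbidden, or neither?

Forbidden

Premises 3 and 1 are O(summon_witness → notify_credential) and O(¬summon_witness → notify_credential); every ideal world satisfies summon_witness or ¬summon_witness, so in either case notify_credential holds — hence O(notify_credential).
Premise 4 is O(¬withhold_dataset → ¬notify_credential); contrapositively O(notify_credential → withhold_dataset). Since O(notify_credential) holds, K gives O(withhold_dataset).
Premise 9 is O(inspect_charter → ¬withhold_dataset); contrapositively O(withhold_dataset → ¬inspect_charter). Since O(withhold_dataset) holds, K gives O(¬inspect_charter).
Premise 8, O(recuse_self → inspect_charter), contraposes to O(¬inspect_charter → ¬recuse_self); with O(¬inspect_charter) we get O(¬recuse_self).
Premise 6 is O(stow_gear → recuse_self); contrapositively O(¬recuse_self → ¬stow_gear). Since O(¬recuse_self) holds, K gives O(¬stow_gear).
Premises 2, 5, 7, 10, 11 do not contribute to this derivation.
Thus O(¬stow_gear), which is F(stow_gear): stow_gear is forbidden.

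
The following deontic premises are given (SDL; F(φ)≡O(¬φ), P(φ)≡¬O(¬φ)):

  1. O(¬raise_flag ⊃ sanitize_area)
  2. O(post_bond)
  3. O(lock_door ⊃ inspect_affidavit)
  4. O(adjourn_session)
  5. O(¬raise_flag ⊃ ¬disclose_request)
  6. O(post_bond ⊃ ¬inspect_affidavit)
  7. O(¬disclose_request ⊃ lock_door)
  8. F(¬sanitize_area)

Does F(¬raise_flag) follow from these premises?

Yes

Premise 2 states O(post_bond) outright.
Premise 6 is O(post_bond ⊃ ¬inspect_affidavit); since O(post_bond), deontic closure gives O(¬inspect_affidavit).
Premise 3, O(lock_door ⊃ inspect_affidavit), contraposes to O(¬inspect_affidavit ⊃ ¬lock_door); with O(¬inspect_affidavit) we get O(¬lock_door).
Premise 7 is O(¬disclose_request ⊃ lock_door); contrapositively O(¬lock_door ⊃ disclose_request). Since O(¬lock_door) holds, K gives O(disclose_request).
The contrapositive of premise 5 (O(¬raise_flag ⊃ ¬disclose_request)) is O(disclose_request ⊃ raise_flag), and O(disclose_request) is already established, so O(raise_flag).
Premises 1, 4, 8 do not contribute to this derivation.
So O(raise_flag) holds, i.e. F(¬raise_flag). The claim follows.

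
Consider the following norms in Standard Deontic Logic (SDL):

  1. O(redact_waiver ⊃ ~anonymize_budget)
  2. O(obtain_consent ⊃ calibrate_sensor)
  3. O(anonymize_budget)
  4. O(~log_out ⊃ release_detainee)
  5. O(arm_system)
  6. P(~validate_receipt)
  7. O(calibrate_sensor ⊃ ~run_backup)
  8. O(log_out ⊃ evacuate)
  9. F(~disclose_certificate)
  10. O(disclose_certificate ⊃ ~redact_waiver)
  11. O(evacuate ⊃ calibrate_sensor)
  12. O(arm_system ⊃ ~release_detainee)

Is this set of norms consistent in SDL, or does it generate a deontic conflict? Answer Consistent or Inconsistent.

Premise 1 is O(redact_waiver ⊃ ~anonymize_budget), but O(redact_waiver) is not derivable from the premises, so it does not yield O(~anonymize_budget).
So O(~anonymize_budget) is not derivable, and the apparent clash with O(anonymize_budget) does not arise.
A world satisfying every obligation exists (e.g. anonymize_budget=true, arm_system=true, calibrate_sensor=true, disclose_certificate=true, evacuate=true, log_out=true, obtain_consent=false, redact_waiver=false, release_detainee=false, run_backup=false, validate_receipt=false); no atom is both obligatory and forbidden, so the set is consistent.

Consistent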